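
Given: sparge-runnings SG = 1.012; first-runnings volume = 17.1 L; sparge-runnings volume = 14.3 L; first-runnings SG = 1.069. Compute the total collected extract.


total = Σ (SG_i − 1)·1000·V_i
first = (1.069 − 1)·1000·17.1 = 1179.9000
sparge = (1.012 − 1)·1000·14.3 = 171.6000
total = 1179.9000 + 171.6000

1351.5000 gravity·L


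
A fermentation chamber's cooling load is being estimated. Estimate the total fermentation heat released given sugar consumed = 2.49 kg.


Q = m_sugar · 590 kJ/kg
Q = 2.49 · 590

1469.1000 kJ


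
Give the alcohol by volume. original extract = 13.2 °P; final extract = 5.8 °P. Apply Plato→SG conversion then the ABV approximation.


SG = 259/(259 − P);  ABV = (OG − FG)·131.25
OG = 259/(259 − 13.2) = 1.0537
FG = 259/(259 − 5.8) = 1.0229
ABV = (1.0537 − 1.0229)·131.25

4.0419 % ABV


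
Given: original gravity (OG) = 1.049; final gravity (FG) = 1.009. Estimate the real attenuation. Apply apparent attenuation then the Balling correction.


AA = (OG−FG)/(OG−1)·100;  RA = AA·0.8192
AA = (1.049 − 1.009)/(1.049 − 1)·100 = 81.6327
RA = 81.6327·0.8192

66.8735 %


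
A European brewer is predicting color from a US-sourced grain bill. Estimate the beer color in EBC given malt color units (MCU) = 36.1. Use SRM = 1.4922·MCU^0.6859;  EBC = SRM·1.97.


SRM = 1.4922·36.1^0.6859 = 17.4631
EBC = 17.4631·1.97

34.4023 EBC


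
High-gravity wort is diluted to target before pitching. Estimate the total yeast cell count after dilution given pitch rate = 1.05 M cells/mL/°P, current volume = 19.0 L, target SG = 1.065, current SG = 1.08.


V_w = V·((SG_c−1)/(SG_t−1)−1);  °P = 259 − 259/SG_t;  cells = rate·(V+V_w)·°P
V_w = 19.0·((1.08−1)/(1.065−1)−1) = 4.3846
V_final = 19.0 + 4.3846 = 23.3846
°P = 259 − 259/1.065 = 15.8075
cells = 1.05·23.3846·15.8075

388.1352 billion cells


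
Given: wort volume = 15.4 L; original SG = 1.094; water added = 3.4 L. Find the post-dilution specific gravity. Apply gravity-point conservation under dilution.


SG_new = 1 + (SG_old − 1)·V_old/(V_old + V_water)
pts = (1.094 − 1)·1000·15.4/(15.4 + 3.4) = 77.0000
SG_new = 1 + 77.0000/1000

1.0770


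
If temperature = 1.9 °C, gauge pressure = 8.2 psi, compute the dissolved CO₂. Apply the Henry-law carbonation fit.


vols = (P + 14.695)·(0.01821 + 0.09011·e^(−0.04·T))
vols = (8.2 + 14.695)·(0.01821 + 0.09011·e^(−0.04·1.9))

2.3290 volumes


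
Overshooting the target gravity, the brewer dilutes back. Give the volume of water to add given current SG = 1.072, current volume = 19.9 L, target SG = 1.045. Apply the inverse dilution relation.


V_water = V·((SG_curr − 1)/(SG_target − 1) − 1)
V_water = 19.9·((1.072 − 1)/(1.045 − 1) − 1)

11.9400 L


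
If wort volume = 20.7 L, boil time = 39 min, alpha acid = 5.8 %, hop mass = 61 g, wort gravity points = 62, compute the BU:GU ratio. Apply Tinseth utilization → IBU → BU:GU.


U = 1.65·0.000125^(GP/1000)·(1−e^(−0.04t))/4.15;  IBU = (α/100)·m·U·1000/V;  BU:GU = IBU/GP
U = 1.65·0.000125^(62/1000)·(1−e^(−0.04·39))/4.15 = 0.1799
IBU = (5.8/100)·61·0.1799·1000/20.7 = 30.7457
BU:GU = 30.7457/62

0.4959


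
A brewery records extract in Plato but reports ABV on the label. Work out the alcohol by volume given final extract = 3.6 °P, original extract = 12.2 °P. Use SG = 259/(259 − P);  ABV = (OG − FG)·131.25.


OG = 259/(259 − 12.2) = 1.0494
FG = 259/(259 − 3.6) = 1.0141
ABV = (1.0494 − 1.0141)·131.25

4.6380 % ABV


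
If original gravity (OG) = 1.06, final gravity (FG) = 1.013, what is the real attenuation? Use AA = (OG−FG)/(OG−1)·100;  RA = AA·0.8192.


AA = (1.06 − 1.013)/(1.06 − 1)·100 = 78.3333
RA = 78.3333·0.8192

64.1707 %


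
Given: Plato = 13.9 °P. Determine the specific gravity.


SG = 259/(259 − P)
SG = 259/(259 − 13.9)

1.0567


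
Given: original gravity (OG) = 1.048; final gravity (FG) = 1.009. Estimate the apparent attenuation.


AA = (OG − FG)/(OG − 1) · 100
AA = (1.048 − 1.009)/(1.048 − 1) · 100

81.2500 %


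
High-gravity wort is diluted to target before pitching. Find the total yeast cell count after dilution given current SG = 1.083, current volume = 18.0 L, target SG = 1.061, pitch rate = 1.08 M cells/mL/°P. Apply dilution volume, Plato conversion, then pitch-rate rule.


V_w = V·((SG_c−1)/(SG_t−1)−1);  °P = 259 − 259/SG_t;  cells = rate·(V+V_w)·°P
V_w = 18.0·((1.083−1)/(1.061−1)−1) = 6.4918
V_final = 18.0 + 6.4918 = 24.4918
°P = 259 − 259/1.061 = 14.8907
cells = 1.08·24.4918·14.8907

393.8753 billion cells


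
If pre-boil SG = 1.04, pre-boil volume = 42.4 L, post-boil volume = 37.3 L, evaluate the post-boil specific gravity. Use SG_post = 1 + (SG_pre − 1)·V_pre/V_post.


pts_pre = (1.04 − 1)·1000 = 40.0000
pts_post = 40.0000·42.4/37.3 = 45.4692
SG_post = 1 + 45.4692/1000

1.0455


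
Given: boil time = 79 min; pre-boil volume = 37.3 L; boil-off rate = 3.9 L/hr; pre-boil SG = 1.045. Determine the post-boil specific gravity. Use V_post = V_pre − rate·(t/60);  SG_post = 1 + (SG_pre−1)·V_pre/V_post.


V_post = 37.3 − 3.9·(79/60) = 32.1650
SG_post = 1 + (1.045 − 1)·37.3/32.1650

1.0522


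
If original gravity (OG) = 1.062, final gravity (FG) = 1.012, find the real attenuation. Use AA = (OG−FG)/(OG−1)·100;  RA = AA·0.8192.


AA = (1.062 − 1.012)/(1.062 − 1)·100 = 80.6452
RA = 80.6452·0.8192

66.0645 %


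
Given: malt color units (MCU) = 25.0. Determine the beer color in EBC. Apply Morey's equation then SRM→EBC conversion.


SRM = 1.4922·MCU^0.6859;  EBC = SRM·1.97
SRM = 1.4922·25.0^0.6859 = 13.5729
EBC = 13.5729·1.97

26.7387 EBC


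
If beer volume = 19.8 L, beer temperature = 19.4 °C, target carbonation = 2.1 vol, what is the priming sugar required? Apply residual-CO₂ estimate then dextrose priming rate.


residual = 14.695·(0.01821 + 0.09011·e^(−0.04·T));  sugar = (target − residual)·4.0·V
residual = 14.695·(0.01821 + 0.09011·e^(−0.04·19.4)) = 0.8770
sugar = (2.1 − 0.8770)·4.0·19.8

96.8589 g


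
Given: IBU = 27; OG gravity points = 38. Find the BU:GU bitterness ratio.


BU:GU = IBU / OG_points
BU:GU = 27 / 38

0.7105


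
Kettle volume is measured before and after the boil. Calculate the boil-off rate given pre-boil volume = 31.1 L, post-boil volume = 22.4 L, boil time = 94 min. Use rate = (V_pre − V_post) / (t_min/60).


rate = (31.1 − 22.4) / (94/60)

5.5532 L/hr


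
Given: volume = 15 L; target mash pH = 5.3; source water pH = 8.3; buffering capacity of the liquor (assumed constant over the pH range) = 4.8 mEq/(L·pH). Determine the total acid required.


acid = buffering capacity · (pH_source − pH_target) · V
acid = 4.8 · (8.3 − 5.3) · 15

216.0000 mEq


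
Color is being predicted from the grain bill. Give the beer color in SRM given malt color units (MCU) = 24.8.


SRM = 1.4922 · MCU^0.6859
SRM = 1.4922 · 24.8^0.6859

13.4984 SRM


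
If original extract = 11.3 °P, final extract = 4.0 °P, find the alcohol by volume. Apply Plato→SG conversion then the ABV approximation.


SG = 259/(259 − P);  ABV = (OG − FG)·131.25
OG = 259/(259 − 11.3) = 1.0456
FG = 259/(259 − 4.0) = 1.0157
ABV = (1.0456 − 1.0157)·131.25

3.9288 % ABV


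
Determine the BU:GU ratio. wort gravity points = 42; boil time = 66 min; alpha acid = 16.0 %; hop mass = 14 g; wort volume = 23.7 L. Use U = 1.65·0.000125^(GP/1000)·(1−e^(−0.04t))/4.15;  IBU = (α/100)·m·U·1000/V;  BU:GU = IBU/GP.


U = 1.65·0.000125^(42/1000)·(1−e^(−0.04·66))/4.15 = 0.2531
IBU = (16.0/100)·14·0.2531·1000/23.7 = 23.9250
BU:GU = 23.9250/42

0.5696


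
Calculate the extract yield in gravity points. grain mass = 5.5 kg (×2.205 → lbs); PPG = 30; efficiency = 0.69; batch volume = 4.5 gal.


points = lbs × PPG × eff / vol
lbs = 5.5 × 2.205 = 12.1275
points = 12.1275 × 30 × 0.69 / 4.5

55.7865 points


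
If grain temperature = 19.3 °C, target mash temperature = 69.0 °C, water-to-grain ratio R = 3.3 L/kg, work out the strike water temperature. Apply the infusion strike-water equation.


T_strike = (0.41/R)·(T_mash − T_grain) + T_mash
T_strike = (0.41/3.3)·(69.0 − 19.3) + 69.0

75.1748 °C


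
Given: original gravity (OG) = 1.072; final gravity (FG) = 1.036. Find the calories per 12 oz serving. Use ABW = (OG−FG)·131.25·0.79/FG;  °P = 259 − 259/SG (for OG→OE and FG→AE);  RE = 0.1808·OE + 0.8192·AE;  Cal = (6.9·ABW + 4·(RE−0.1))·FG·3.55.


ABW = (1.072 − 1.036)·131.25·0.79/1.036 = 3.6030
OE = 259 − 259/1.072 = 17.3955 °P
AE = 259 − 259/1.036 = 9.0000 °P
RE = 0.1808·17.3955 + 0.8192·9.0000 = 10.5179 °P
Cal = (6.9·3.6030 + 4·(10.5179−0.1))·1.036·3.55

244.6937 kcal


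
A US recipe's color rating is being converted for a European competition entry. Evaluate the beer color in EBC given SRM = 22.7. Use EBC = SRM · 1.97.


EBC = 22.7 · 1.97

44.7190 EBC


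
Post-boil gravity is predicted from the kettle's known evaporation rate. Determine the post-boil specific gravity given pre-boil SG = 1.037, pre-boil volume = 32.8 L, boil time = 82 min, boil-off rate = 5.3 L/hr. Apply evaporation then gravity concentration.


V_post = V_pre − rate·(t/60);  SG_post = 1 + (SG_pre−1)·V_pre/V_post
V_post = 32.8 − 5.3·(82/60) = 25.5567
SG_post = 1 + (1.037 − 1)·32.8/25.5567

1.0475


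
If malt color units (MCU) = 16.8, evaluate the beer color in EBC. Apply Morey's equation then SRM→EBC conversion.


SRM = 1.4922·MCU^0.6859;  EBC = SRM·1.97
SRM = 1.4922·16.8^0.6859 = 10.3340
EBC = 10.3340·1.97

20.3579 EBC


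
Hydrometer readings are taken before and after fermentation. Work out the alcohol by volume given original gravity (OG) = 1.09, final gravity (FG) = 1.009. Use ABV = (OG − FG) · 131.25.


ABV = (1.09 − 1.009) · 131.25

10.6313 % ABV


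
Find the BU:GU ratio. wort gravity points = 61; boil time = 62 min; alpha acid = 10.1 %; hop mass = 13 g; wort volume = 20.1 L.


U = 1.65·0.000125^(GP/1000)·(1−e^(−0.04t))/4.15;  IBU = (α/100)·m·U·1000/V;  BU:GU = IBU/GP
U = 1.65·0.000125^(61/1000)·(1−e^(−0.04·62))/4.15 = 0.2106
IBU = (10.1/100)·13·0.2106·1000/20.1 = 13.7541
BU:GU = 13.7541/61

0.2255


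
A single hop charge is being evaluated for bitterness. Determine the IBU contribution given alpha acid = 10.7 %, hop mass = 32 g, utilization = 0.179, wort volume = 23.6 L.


IBU = (α/100)·mass·U·1000 / V
IBU = (10.7/100)·32·0.179·1000 / 23.6

25.9702 IBU


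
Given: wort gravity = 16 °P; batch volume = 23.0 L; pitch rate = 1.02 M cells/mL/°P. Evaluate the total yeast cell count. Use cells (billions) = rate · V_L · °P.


cells = 1.02 · 23.0 · 16

375.3600 billion cells


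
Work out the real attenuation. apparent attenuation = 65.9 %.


RA = AA · 0.8192
RA = 65.9 · 0.8192

53.9853 %


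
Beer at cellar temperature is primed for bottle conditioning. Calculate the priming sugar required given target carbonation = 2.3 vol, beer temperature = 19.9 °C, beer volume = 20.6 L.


residual = 14.695·(0.01821 + 0.09011·e^(−0.04·T));  sugar = (target − residual)·4.0·V
residual = 14.695·(0.01821 + 0.09011·e^(−0.04·19.9)) = 0.8650
sugar = (2.3 − 0.8650)·4.0·20.6

118.2467 g


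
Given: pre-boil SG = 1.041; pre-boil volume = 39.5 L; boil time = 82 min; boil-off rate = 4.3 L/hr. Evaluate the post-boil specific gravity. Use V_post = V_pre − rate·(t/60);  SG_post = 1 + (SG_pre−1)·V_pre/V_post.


V_post = 39.5 − 4.3·(82/60) = 33.6233
SG_post = 1 + (1.041 − 1)·39.5/33.6233

1.0482


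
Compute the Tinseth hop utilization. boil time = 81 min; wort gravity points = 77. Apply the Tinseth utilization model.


U = 1.65·0.000125^(GP/1000) · (1 − e^(−0.04·t))/4.15
bigness = 1.65·0.000125^(77/1000) = 0.8259
boil_factor = (1 − e^(−0.04·81))/4.15 = 0.2315
U = 0.8259 · 0.2315

0.1912


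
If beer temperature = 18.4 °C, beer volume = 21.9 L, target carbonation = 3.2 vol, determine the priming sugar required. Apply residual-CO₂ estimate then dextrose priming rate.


residual = 14.695·(0.01821 + 0.09011·e^(−0.04·T));  sugar = (target − residual)·4.0·V
residual = 14.695·(0.01821 + 0.09011·e^(−0.04·18.4)) = 0.9019
sugar = (3.2 − 0.9019)·4.0·21.9

201.3130 g


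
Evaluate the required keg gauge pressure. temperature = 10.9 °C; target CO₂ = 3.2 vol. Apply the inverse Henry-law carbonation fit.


psi = vols/(0.01821 + 0.09011·e^(−0.04·T)) − 14.695
psi = 3.2/(0.01821 + 0.09011·e^(−0.04·10.9)) − 14.695

27.1478 psi


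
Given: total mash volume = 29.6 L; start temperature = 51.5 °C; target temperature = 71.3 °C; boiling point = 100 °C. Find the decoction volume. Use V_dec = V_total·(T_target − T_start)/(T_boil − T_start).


V_dec = 29.6·(71.3 − 51.5)/(100 − 51.5)

12.0841 L


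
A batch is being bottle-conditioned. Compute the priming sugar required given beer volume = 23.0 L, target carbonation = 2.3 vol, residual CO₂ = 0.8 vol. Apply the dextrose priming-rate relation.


sugar = (target − residual)·4.0·V
sugar = (2.3 − 0.8)·4.0·23.0

138.0000 g


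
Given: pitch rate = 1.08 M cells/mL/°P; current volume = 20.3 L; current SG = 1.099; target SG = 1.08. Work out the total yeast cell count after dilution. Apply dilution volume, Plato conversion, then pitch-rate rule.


V_w = V·((SG_c−1)/(SG_t−1)−1);  °P = 259 − 259/SG_t;  cells = rate·(V+V_w)·°P
V_w = 20.3·((1.099−1)/(1.08−1)−1) = 4.8212
V_final = 20.3 + 4.8212 = 25.1212
°P = 259 − 259/1.08 = 19.1852
cells = 1.08·25.1212·19.1852

520.5123 billion cells


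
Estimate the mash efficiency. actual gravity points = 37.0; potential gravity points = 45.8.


efficiency = actual / potential × 100
efficiency = 37.0 / 45.8 × 100

80.7860 %


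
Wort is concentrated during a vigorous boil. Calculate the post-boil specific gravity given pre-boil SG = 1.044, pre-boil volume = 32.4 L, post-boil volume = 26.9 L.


SG_post = 1 + (SG_pre − 1)·V_pre/V_post
pts_pre = (1.044 − 1)·1000 = 44.0000
pts_post = 44.0000·32.4/26.9 = 52.9963
SG_post = 1 + 52.9963/1000

1.0530


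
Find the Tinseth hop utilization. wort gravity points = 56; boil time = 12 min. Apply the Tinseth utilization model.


U = 1.65·0.000125^(GP/1000) · (1 − e^(−0.04·t))/4.15
bigness = 1.65·0.000125^(56/1000) = 0.9975
boil_factor = (1 − e^(−0.04·12))/4.15 = 0.0919
U = 0.9975 · 0.0919

0.0916


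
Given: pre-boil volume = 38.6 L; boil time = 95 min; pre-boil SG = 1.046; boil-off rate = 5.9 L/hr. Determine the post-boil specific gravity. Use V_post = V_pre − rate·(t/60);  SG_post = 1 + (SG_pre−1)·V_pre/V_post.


V_post = 38.6 − 5.9·(95/60) = 29.2583
SG_post = 1 + (1.046 − 1)·38.6/29.2583

1.0607


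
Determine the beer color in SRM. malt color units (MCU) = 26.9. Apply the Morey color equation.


SRM = 1.4922 · MCU^0.6859
SRM = 1.4922 · 26.9^0.6859

14.2723 SRM


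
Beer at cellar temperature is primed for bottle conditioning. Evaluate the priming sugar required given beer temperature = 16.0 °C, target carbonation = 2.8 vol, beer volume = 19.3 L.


residual = 14.695·(0.01821 + 0.09011·e^(−0.04·T));  sugar = (target − residual)·4.0·V
residual = 14.695·(0.01821 + 0.09011·e^(−0.04·16.0)) = 0.9658
sugar = (2.8 − 0.9658)·4.0·19.3

141.5988 g


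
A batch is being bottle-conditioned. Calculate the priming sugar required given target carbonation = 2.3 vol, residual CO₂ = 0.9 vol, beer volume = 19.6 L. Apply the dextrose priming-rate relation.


sugar = (target − residual)·4.0·V
sugar = (2.3 − 0.9)·4.0·19.6

109.7600 g


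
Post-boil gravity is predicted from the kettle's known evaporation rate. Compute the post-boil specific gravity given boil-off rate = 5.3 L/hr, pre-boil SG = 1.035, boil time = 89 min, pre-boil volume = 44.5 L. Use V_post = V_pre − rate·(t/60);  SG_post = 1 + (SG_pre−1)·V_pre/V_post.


V_post = 44.5 − 5.3·(89/60) = 36.6383
SG_post = 1 + (1.035 − 1)·44.5/36.6383

1.0425


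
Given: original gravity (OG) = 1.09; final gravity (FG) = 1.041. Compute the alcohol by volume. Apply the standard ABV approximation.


ABV = (OG − FG) · 131.25
ABV = (1.09 − 1.041) · 131.25

6.4313 % ABV


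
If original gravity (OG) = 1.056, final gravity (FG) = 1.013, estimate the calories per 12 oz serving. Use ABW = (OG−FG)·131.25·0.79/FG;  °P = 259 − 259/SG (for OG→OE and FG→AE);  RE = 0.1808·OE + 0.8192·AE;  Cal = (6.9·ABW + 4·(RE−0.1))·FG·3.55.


ABW = (1.056 − 1.013)·131.25·0.79/1.013 = 4.4013
OE = 259 − 259/1.056 = 13.7348 °P
AE = 259 − 259/1.013 = 3.3238 °P
RE = 0.1808·13.7348 + 0.8192·3.3238 = 5.2061 °P
Cal = (6.9·4.4013 + 4·(5.2061−0.1))·1.013·3.55

182.6618 kcal


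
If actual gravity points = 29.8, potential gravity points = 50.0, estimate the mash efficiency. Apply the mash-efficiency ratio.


efficiency = actual / potential × 100
efficiency = 29.8 / 50.0 × 100

59.6000 %


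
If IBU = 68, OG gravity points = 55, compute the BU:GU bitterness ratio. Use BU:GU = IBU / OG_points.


BU:GU = 68 / 55

1.2364


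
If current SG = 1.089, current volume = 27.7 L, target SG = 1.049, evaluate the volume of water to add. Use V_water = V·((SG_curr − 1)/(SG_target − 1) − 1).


V_water = 27.7·((1.089 − 1)/(1.049 − 1) − 1)

22.6122 L


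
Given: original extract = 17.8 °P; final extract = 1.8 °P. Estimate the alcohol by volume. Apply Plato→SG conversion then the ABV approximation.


SG = 259/(259 − P);  ABV = (OG − FG)·131.25
OG = 259/(259 − 17.8) = 1.0738
FG = 259/(259 − 1.8) = 1.0070
ABV = (1.0738 − 1.0070)·131.25

8.7674 % ABV


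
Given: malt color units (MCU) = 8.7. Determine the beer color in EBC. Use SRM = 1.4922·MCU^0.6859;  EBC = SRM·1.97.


SRM = 1.4922·8.7^0.6859 = 6.5803
EBC = 6.5803·1.97

12.9631 EBC


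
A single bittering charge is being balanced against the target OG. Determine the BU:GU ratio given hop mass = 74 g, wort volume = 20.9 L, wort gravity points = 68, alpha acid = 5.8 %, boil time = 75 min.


U = 1.65·0.000125^(GP/1000)·(1−e^(−0.04t))/4.15;  IBU = (α/100)·m·U·1000/V;  BU:GU = IBU/GP
U = 1.65·0.000125^(68/1000)·(1−e^(−0.04·75))/4.15 = 0.2050
IBU = (5.8/100)·74·0.2050·1000/20.9 = 42.1076
BU:GU = 42.1076/68

0.6192


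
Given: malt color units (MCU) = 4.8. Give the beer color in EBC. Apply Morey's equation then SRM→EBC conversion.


SRM = 1.4922·MCU^0.6859;  EBC = SRM·1.97
SRM = 1.4922·4.8^0.6859 = 4.3761
EBC = 4.3761·1.97

8.6210 EBC


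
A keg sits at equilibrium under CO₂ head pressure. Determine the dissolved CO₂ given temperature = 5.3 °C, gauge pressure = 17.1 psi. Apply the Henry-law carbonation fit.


vols = (P + 14.695)·(0.01821 + 0.09011·e^(−0.04·T))
vols = (17.1 + 14.695)·(0.01821 + 0.09011·e^(−0.04·5.3))

2.8967 volumes


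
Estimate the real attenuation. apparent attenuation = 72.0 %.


RA = AA · 0.8192
RA = 72.0 · 0.8192

58.9824 %


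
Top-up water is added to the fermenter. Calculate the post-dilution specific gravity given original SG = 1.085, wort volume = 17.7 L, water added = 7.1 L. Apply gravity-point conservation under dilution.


SG_new = 1 + (SG_old − 1)·V_old/(V_old + V_water)
pts = (1.085 − 1)·1000·17.7/(17.7 + 7.1) = 60.6653
SG_new = 1 + 60.6653/1000

1.0607


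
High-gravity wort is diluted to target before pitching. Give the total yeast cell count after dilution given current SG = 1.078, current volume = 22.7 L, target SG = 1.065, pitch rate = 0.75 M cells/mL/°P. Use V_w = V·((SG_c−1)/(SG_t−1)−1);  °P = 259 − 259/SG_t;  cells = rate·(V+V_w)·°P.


V_w = 22.7·((1.078−1)/(1.065−1)−1) = 4.5400
V_final = 22.7 + 4.5400 = 27.2400
°P = 259 − 259/1.065 = 15.8075
cells = 0.75·27.2400·15.8075

322.9475 billion cells


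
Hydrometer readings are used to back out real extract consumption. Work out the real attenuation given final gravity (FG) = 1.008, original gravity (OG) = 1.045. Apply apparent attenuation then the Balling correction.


AA = (OG−FG)/(OG−1)·100;  RA = AA·0.8192
AA = (1.045 − 1.008)/(1.045 − 1)·100 = 82.2222
RA = 82.2222·0.8192

67.3564 %


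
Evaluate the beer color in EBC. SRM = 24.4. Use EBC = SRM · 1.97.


EBC = 24.4 · 1.97

48.0680 EBC


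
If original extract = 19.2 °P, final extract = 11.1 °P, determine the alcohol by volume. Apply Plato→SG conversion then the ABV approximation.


SG = 259/(259 − P);  ABV = (OG − FG)·131.25
OG = 259/(259 − 19.2) = 1.0801
FG = 259/(259 − 11.1) = 1.0448
ABV = (1.0801 − 1.0448)·131.25

4.6319 % ABV


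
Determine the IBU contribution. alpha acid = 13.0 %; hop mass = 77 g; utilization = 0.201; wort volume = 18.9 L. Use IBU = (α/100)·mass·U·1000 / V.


IBU = (13.0/100)·77·0.201·1000 / 18.9

106.4556 IBU


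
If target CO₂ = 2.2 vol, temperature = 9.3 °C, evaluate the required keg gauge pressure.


psi = vols/(0.01821 + 0.09011·e^(−0.04·T)) − 14.695
psi = 2.2/(0.01821 + 0.09011·e^(−0.04·9.3)) − 14.695

12.6928 psi


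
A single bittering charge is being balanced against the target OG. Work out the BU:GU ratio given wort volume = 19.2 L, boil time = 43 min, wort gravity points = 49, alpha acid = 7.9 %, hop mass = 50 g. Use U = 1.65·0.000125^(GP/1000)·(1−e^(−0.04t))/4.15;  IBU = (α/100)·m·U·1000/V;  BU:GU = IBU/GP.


U = 1.65·0.000125^(49/1000)·(1−e^(−0.04·43))/4.15 = 0.2101
IBU = (7.9/100)·50·0.2101·1000/19.2 = 43.2303
BU:GU = 43.2303/49

0.8823


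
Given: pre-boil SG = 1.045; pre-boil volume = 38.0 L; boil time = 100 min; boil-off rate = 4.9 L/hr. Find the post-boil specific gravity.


V_post = V_pre − rate·(t/60);  SG_post = 1 + (SG_pre−1)·V_pre/V_post
V_post = 38.0 − 4.9·(100/60) = 29.8333
SG_post = 1 + (1.045 − 1)·38.0/29.8333

1.0573


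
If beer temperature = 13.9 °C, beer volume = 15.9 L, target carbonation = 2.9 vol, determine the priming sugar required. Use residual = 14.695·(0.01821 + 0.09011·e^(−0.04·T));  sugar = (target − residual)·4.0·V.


residual = 14.695·(0.01821 + 0.09011·e^(−0.04·13.9)) = 1.0270
sugar = (2.9 − 1.0270)·4.0·15.9

119.1226 g


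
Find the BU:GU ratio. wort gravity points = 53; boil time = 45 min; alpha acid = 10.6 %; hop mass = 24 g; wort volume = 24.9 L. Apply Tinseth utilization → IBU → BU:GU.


U = 1.65·0.000125^(GP/1000)·(1−e^(−0.04t))/4.15;  IBU = (α/100)·m·U·1000/V;  BU:GU = IBU/GP
U = 1.65·0.000125^(53/1000)·(1−e^(−0.04·45))/4.15 = 0.2061
IBU = (10.6/100)·24·0.2061·1000/24.9 = 21.0582
BU:GU = 21.0582/53

0.3973


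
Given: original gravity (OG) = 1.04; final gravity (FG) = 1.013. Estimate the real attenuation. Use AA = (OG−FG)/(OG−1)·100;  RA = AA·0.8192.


AA = (1.04 − 1.013)/(1.04 − 1)·100 = 67.5000
RA = 67.5000·0.8192

55.2960 %


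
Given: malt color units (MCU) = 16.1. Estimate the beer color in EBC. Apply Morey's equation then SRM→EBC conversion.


SRM = 1.4922·MCU^0.6859;  EBC = SRM·1.97
SRM = 1.4922·16.1^0.6859 = 10.0367
EBC = 10.0367·1.97

19.7722 EBC


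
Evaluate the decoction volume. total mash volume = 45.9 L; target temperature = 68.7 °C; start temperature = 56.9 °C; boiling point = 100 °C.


V_dec = V_total·(T_target − T_start)/(T_boil − T_start)
V_dec = 45.9·(68.7 − 56.9)/(100 − 56.9)

12.5666 L


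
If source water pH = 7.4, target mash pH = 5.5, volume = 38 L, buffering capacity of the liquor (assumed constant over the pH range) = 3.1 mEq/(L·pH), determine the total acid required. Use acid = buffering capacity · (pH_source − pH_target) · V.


acid = 3.1 · (7.4 − 5.5) · 38

223.8200 mEq


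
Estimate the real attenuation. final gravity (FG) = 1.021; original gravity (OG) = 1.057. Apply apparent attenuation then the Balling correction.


AA = (OG−FG)/(OG−1)·100;  RA = AA·0.8192
AA = (1.057 − 1.021)/(1.057 − 1)·100 = 63.1579
RA = 63.1579·0.8192

51.7389 %


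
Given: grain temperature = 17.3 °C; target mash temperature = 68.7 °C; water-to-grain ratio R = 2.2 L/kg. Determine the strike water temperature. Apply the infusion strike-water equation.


T_strike = (0.41/R)·(T_mash − T_grain) + T_mash
T_strike = (0.41/2.2)·(68.7 − 17.3) + 68.7

78.2791 °C


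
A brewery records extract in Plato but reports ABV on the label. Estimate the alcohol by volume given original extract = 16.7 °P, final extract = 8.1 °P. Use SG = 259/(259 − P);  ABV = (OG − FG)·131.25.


OG = 259/(259 − 16.7) = 1.0689
FG = 259/(259 − 8.1) = 1.0323
ABV = (1.0689 − 1.0323)·131.25

4.8089 % ABV


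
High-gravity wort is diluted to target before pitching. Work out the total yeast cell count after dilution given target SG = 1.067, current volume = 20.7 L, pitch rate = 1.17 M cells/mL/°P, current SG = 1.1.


V_w = V·((SG_c−1)/(SG_t−1)−1);  °P = 259 − 259/SG_t;  cells = rate·(V+V_w)·°P
V_w = 20.7·((1.1−1)/(1.067−1)−1) = 10.1955
V_final = 20.7 + 10.1955 = 30.8955
°P = 259 − 259/1.067 = 16.2634
cells = 1.17·30.8955·16.2634

587.8839 billion cells


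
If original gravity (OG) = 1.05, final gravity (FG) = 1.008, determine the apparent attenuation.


AA = (OG − FG)/(OG − 1) · 100
AA = (1.05 − 1.008)/(1.05 − 1) · 100

84.0000 %


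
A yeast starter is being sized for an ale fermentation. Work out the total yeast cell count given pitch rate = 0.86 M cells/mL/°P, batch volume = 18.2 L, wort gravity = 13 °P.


cells (billions) = rate · V_L · °P
cells = 0.86 · 18.2 · 13

203.4760 billion cells


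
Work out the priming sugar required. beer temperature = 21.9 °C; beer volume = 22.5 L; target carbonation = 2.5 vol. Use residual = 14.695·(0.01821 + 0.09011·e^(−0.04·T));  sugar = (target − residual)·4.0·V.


residual = 14.695·(0.01821 + 0.09011·e^(−0.04·21.9)) = 0.8190
sugar = (2.5 − 0.8190)·4.0·22.5

151.2865 g


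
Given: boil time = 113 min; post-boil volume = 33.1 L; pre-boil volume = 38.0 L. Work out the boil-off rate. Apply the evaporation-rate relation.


rate = (V_pre − V_post) / (t_min/60)
rate = (38.0 − 33.1) / (113/60)

2.6018 L/hr


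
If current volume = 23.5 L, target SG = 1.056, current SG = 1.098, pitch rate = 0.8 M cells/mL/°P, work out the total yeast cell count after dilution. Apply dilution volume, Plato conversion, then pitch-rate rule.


V_w = V·((SG_c−1)/(SG_t−1)−1);  °P = 259 − 259/SG_t;  cells = rate·(V+V_w)·°P
V_w = 23.5·((1.098−1)/(1.056−1)−1) = 17.6250
V_final = 23.5 + 17.6250 = 41.1250
°P = 259 − 259/1.056 = 13.7348
cells = 0.8·41.1250·13.7348

451.8765 billion cells


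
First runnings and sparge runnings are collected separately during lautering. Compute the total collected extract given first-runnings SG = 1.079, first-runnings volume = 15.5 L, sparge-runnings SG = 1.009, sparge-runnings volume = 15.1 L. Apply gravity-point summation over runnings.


total = Σ (SG_i − 1)·1000·V_i
first = (1.079 − 1)·1000·15.5 = 1224.5000
sparge = (1.009 − 1)·1000·15.1 = 135.9000
total = 1224.5000 + 135.9000

1360.4000 gravity·L


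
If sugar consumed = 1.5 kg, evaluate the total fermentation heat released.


Q = m_sugar · 590 kJ/kg
Q = 1.5 · 590

885.0000 kJ


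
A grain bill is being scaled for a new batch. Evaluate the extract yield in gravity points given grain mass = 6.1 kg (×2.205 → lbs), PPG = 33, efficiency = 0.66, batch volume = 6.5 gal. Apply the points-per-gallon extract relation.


points = lbs × PPG × eff / vol
lbs = 6.1 × 2.205 = 13.4505
points = 13.4505 × 33 × 0.66 / 6.5

45.0695 points


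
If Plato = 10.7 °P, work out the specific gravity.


SG = 259/(259 − P)
SG = 259/(259 − 10.7)

1.0431


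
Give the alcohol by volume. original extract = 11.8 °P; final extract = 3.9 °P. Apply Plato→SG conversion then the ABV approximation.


SG = 259/(259 − P);  ABV = (OG − FG)·131.25
OG = 259/(259 − 11.8) = 1.0477
FG = 259/(259 − 3.9) = 1.0153
ABV = (1.0477 − 1.0153)·131.25

4.2586 % ABV


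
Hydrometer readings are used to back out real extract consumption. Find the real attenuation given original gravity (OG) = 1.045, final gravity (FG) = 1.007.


AA = (OG−FG)/(OG−1)·100;  RA = AA·0.8192
AA = (1.045 − 1.007)/(1.045 − 1)·100 = 84.4444
RA = 84.4444·0.8192

69.1769 %


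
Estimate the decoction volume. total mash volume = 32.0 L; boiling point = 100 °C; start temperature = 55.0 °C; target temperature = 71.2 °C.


V_dec = V_total·(T_target − T_start)/(T_boil − T_start)
V_dec = 32.0·(71.2 − 55.0)/(100 − 55.0)

11.5200 L


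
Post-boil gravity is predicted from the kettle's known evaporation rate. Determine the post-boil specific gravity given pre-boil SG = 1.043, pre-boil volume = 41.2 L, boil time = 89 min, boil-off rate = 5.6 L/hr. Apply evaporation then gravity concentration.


V_post = V_pre − rate·(t/60);  SG_post = 1 + (SG_pre−1)·V_pre/V_post
V_post = 41.2 − 5.6·(89/60) = 32.8933
SG_post = 1 + (1.043 − 1)·41.2/32.8933

1.0539


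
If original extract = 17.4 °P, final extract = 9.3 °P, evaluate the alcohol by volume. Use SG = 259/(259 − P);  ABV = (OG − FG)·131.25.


OG = 259/(259 − 17.4) = 1.0720
FG = 259/(259 − 9.3) = 1.0372
ABV = (1.0720 − 1.0372)·131.25

4.5642 % ABV


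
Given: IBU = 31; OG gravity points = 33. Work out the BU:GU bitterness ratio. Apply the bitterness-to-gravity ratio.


BU:GU = IBU / OG_points
BU:GU = 31 / 33

0.9394


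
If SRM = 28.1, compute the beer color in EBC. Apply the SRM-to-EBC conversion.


EBC = SRM · 1.97
EBC = 28.1 · 1.97

55.3570 EBC


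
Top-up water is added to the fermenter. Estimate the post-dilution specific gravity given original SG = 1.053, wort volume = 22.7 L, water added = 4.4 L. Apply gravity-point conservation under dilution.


SG_new = 1 + (SG_old − 1)·V_old/(V_old + V_water)
pts = (1.053 − 1)·1000·22.7/(22.7 + 4.4) = 44.3948
SG_new = 1 + 44.3948/1000

1.0444


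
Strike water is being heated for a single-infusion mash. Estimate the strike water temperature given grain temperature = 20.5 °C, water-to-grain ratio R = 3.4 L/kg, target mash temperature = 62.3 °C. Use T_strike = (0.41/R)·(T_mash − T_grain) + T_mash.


T_strike = (0.41/3.4)·(62.3 − 20.5) + 62.3

67.3406 °C


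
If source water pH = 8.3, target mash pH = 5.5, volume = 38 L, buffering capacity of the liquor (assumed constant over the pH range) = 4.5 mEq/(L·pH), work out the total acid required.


acid = buffering capacity · (pH_source − pH_target) · V
acid = 4.5 · (8.3 − 5.5) · 38

478.8000 mEq


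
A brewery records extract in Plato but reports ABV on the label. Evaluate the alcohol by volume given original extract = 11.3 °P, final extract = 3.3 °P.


SG = 259/(259 − P);  ABV = (OG − FG)·131.25
OG = 259/(259 − 11.3) = 1.0456
FG = 259/(259 − 3.3) = 1.0129
ABV = (1.0456 − 1.0129)·131.25

4.2937 % ABV


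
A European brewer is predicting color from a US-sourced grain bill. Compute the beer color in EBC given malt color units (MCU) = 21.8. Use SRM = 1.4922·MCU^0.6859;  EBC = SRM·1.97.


SRM = 1.4922·21.8^0.6859 = 12.3559
EBC = 12.3559·1.97

24.3411 EBC


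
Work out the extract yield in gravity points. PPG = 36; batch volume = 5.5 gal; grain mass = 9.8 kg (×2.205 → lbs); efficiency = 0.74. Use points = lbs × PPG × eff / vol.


lbs = 9.8 × 2.205 = 21.6090
points = 21.6090 × 36 × 0.74 / 5.5

104.6661 points


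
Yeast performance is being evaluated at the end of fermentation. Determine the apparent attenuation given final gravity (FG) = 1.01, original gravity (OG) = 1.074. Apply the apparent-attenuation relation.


AA = (OG − FG)/(OG − 1) · 100
AA = (1.074 − 1.01)/(1.074 − 1) · 100

86.4865 %


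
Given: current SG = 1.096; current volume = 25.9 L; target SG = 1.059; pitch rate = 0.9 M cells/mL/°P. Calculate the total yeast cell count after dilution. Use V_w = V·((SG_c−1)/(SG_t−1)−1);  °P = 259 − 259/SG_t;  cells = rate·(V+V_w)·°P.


V_w = 25.9·((1.096−1)/(1.059−1)−1) = 16.2424
V_final = 25.9 + 16.2424 = 42.1424
°P = 259 − 259/1.059 = 14.4297
cells = 0.9·42.1424·14.4297

547.2897 billion cells


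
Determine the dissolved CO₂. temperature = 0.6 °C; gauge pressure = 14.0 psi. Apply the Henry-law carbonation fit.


vols = (P + 14.695)·(0.01821 + 0.09011·e^(−0.04·T))
vols = (14.0 + 14.695)·(0.01821 + 0.09011·e^(−0.04·0.6))

3.0469 volumes


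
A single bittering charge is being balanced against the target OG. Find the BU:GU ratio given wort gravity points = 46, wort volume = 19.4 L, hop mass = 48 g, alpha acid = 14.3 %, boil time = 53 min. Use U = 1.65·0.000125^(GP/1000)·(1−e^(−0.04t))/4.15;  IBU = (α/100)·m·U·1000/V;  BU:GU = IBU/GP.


U = 1.65·0.000125^(46/1000)·(1−e^(−0.04·53))/4.15 = 0.2314
IBU = (14.3/100)·48·0.2314·1000/19.4 = 81.8722
BU:GU = 81.8722/46

1.7798


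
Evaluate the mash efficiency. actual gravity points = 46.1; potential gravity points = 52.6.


efficiency = actual / potential × 100
efficiency = 46.1 / 52.6 × 100

87.6426 %


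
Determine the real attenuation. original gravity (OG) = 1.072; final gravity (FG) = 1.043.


AA = (OG−FG)/(OG−1)·100;  RA = AA·0.8192
AA = (1.072 − 1.043)/(1.072 − 1)·100 = 40.2778
RA = 40.2778·0.8192

32.9956 %


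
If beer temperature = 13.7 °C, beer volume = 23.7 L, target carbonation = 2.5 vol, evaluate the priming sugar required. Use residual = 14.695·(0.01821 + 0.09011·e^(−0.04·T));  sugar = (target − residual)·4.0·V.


residual = 14.695·(0.01821 + 0.09011·e^(−0.04·13.7)) = 1.0331
sugar = (2.5 − 1.0331)·4.0·23.7

139.0618 g


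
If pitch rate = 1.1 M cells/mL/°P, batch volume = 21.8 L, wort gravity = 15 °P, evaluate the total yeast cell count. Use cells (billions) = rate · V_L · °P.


cells = 1.1 · 21.8 · 15

359.7000 billion cells


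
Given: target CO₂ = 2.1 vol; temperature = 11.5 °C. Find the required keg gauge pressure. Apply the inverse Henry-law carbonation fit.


psi = vols/(0.01821 + 0.09011·e^(−0.04·T)) − 14.695
psi = 2.1/(0.01821 + 0.09011·e^(−0.04·11.5)) − 14.695

13.2696 psi


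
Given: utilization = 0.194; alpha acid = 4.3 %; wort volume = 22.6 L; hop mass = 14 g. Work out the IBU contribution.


IBU = (α/100)·mass·U·1000 / V
IBU = (4.3/100)·14·0.194·1000 / 22.6

5.1676 IBU


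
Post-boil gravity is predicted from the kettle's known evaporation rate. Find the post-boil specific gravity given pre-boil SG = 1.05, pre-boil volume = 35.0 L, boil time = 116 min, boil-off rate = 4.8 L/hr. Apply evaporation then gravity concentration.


V_post = V_pre − rate·(t/60);  SG_post = 1 + (SG_pre−1)·V_pre/V_post
V_post = 35.0 − 4.8·(116/60) = 25.7200
SG_post = 1 + (1.05 − 1)·35.0/25.7200

1.0680


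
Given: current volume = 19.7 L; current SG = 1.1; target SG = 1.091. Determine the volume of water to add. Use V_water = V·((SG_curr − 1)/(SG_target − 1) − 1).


V_water = 19.7·((1.1 − 1)/(1.091 − 1) − 1)

1.9484 L


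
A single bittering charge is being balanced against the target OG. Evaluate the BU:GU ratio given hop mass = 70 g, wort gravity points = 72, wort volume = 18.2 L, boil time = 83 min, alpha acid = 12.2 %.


U = 1.65·0.000125^(GP/1000)·(1−e^(−0.04t))/4.15;  IBU = (α/100)·m·U·1000/V;  BU:GU = IBU/GP
U = 1.65·0.000125^(72/1000)·(1−e^(−0.04·83))/4.15 = 0.2006
IBU = (12.2/100)·70·0.2006·1000/18.2 = 94.1473
BU:GU = 94.1473/72

1.3076


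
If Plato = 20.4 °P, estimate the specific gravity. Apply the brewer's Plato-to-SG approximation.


SG = 259/(259 − P)
SG = 259/(259 − 20.4)

1.0855


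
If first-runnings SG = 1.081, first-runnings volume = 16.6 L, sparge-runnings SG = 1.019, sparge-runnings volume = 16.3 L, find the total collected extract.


total = Σ (SG_i − 1)·1000·V_i
first = (1.081 − 1)·1000·16.6 = 1344.6000
sparge = (1.019 − 1)·1000·16.3 = 309.7000
total = 1344.6000 + 309.7000

1654.3000 gravity·L


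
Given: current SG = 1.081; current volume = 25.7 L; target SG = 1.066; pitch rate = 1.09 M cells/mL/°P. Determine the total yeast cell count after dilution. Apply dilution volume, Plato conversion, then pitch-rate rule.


V_w = V·((SG_c−1)/(SG_t−1)−1);  °P = 259 − 259/SG_t;  cells = rate·(V+V_w)·°P
V_w = 25.7·((1.081−1)/(1.066−1)−1) = 5.8409
V_final = 25.7 + 5.8409 = 31.5409
°P = 259 − 259/1.066 = 16.0356
cells = 1.09·31.5409·16.0356

551.2990 billion cells


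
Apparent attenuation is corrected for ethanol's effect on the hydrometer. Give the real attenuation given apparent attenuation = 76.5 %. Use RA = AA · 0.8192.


RA = 76.5 · 0.8192

62.6688 %


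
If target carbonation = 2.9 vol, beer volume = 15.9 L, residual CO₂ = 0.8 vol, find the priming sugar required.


sugar = (target − residual)·4.0·V
sugar = (2.9 − 0.8)·4.0·15.9

133.5600 g


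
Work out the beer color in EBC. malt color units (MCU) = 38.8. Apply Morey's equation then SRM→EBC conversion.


SRM = 1.4922·MCU^0.6859;  EBC = SRM·1.97
SRM = 1.4922·38.8^0.6859 = 18.3488
EBC = 18.3488·1.97

36.1471 EBC


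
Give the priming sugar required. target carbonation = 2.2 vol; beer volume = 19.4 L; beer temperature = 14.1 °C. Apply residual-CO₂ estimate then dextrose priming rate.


residual = 14.695·(0.01821 + 0.09011·e^(−0.04·T));  sugar = (target − residual)·4.0·V
residual = 14.695·(0.01821 + 0.09011·e^(−0.04·14.1)) = 1.0210
sugar = (2.2 − 1.0210)·4.0·19.4

91.4941 g


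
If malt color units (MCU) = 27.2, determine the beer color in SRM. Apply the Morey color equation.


SRM = 1.4922 · MCU^0.6859
SRM = 1.4922 · 27.2^0.6859

14.3813 SRM


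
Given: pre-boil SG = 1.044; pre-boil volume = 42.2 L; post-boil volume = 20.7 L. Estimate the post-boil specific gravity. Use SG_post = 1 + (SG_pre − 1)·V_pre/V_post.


pts_pre = (1.044 − 1)·1000 = 44.0000
pts_post = 44.0000·42.2/20.7 = 89.7005
SG_post = 1 + 89.7005/1000

1.0897


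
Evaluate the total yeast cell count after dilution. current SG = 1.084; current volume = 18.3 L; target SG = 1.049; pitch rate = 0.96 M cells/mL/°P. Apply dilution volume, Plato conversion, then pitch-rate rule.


V_w = V·((SG_c−1)/(SG_t−1)−1);  °P = 259 − 259/SG_t;  cells = rate·(V+V_w)·°P
V_w = 18.3·((1.084−1)/(1.049−1)−1) = 13.0714
V_final = 18.3 + 13.0714 = 31.3714
°P = 259 − 259/1.049 = 12.0982
cells = 0.96·31.3714·12.0982

364.3560 billion cells


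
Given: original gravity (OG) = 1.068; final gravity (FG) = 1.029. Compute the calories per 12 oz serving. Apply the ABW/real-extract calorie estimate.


ABW = (OG−FG)·131.25·0.79/FG;  °P = 259 − 259/SG (for OG→OE and FG→AE);  RE = 0.1808·OE + 0.8192·AE;  Cal = (6.9·ABW + 4·(RE−0.1))·FG·3.55
ABW = (1.068 − 1.029)·131.25·0.79/1.029 = 3.9298
OE = 259 − 259/1.068 = 16.4906 °P
AE = 259 − 259/1.029 = 7.2993 °P
RE = 0.1808·16.4906 + 0.8192·7.2993 = 8.9611 °P
Cal = (6.9·3.9298 + 4·(8.9611−0.1))·1.029·3.55

228.5300 kcal


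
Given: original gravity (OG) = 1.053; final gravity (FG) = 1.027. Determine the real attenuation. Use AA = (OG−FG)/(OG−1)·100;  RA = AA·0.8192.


AA = (1.053 − 1.027)/(1.053 − 1)·100 = 49.0566
RA = 49.0566·0.8192

40.1872 %


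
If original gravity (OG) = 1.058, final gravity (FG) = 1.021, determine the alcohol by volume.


ABV = (OG − FG) · 131.25
ABV = (1.058 − 1.021) · 131.25

4.8563 % ABV
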